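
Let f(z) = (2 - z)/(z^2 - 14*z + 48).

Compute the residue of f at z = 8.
Write f(z) = P(z)/Q(z) with P(z) = 2 - z and Q(z) = z^2 - 14*z + 48.
The denominator factors as Q(z) = (z - 8)*(z - 6), so z = 8 is a simple zero of Q and P is analytic there; z = 8 is therefore a simple pole and
  Res(f, z₀) = P(z₀)/Q'(z₀).

Q'(z) = 2*z - 14, so Q'(8) = 2.
P(8) = -6.

Res(f, 8) = (-6)/(2) = -3

Final answer: -3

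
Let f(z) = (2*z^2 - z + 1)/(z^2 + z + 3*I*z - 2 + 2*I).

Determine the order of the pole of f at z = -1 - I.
Factor the denominator:
  z^2 + z + 3*I*z - 2 + 2*I = (z + 1 + I)*(z + 2*I)

The numerator P(z) = 2*z^2 - z + 1 has P(-1 - I) = 2 + 5*I ≠ 0, so no factor of (z + 1 + I) cancels.
Near z = -1 - I we can therefore write f(z) = g(z)/(z + 1 + I) with g analytic at -1 - I and g(-1 - I) ≠ 0 (g is the numerator divided by the remaining denominator factors).

Hence z = -1 - I is a pole of order 1.

Final answer: 1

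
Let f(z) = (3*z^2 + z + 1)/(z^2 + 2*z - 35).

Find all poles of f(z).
The singularities of f are the zeros of the denominator. Factoring,
  z^2 + 2*z - 35 = (z + 7)*(z - 5)
so the candidates are z = -7, z = 5.

Check the numerator P(z) = 3*z^2 + z + 1 at each one:
  P(-7) = 141 ≠ 0, so z = -7 is a (simple) pole.
  P(5) = 81 ≠ 0, so z = 5 is a (simple) pole.

Poles of f: {-7, 5}

Final answer: {-7, 5}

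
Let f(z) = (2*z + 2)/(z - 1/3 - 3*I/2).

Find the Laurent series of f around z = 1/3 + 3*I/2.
(8/3 + 3*I)/(z - 1/3 - 3*I/2) + 2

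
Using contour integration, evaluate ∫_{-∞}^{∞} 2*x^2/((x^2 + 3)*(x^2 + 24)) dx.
Let f(z) = 2*z^2/((z^2 + 3)*(z^2 + 24)). The denominator has no real zeros and deg Q - deg P = 2 ≥ 2, so the integral of f over the upper semicircle |z| = R tends to 0 as R → ∞. Closing the contour in the upper half-plane,
  ∫_{-∞}^{∞} f(x) dx = 2πi · Σ Res(f, z_k)  over the poles with Im z_k > 0.

Zeros of the denominator: z^2 + 3 = 0 gives z = ±sqrt(3)*I; z^2 + 24 = 0 gives z = ±2*sqrt(6)*I.
Upper half-plane: z = sqrt(3)*I, z = 2*sqrt(6)*I (simple).

Each pole is a simple zero of Q(z) = z^4 + 27*z^2 + 72, so Res(f, z₀) = P(z₀)/Q'(z₀) with P(z) = 2*z^2, Q'(z) = 4*z^3 + 54*z:
  Res(f, sqrt(3)*I) = (-6)/(42*sqrt(3)*I) = sqrt(3)*I/21
  Res(f, 2*sqrt(6)*I) = (-48)/(-84*sqrt(6)*I) = -2*sqrt(6)*I/21

Sum of residues: I*(-2*sqrt(6) + sqrt(3))/21
∫_{-∞}^{∞} f(x) dx = 2πi · (I*(-2*sqrt(6) + sqrt(3))/21) = 2*pi*(-sqrt(3) + 2*sqrt(6))/21

Final answer: 2*pi*(-sqrt(3) + 2*sqrt(6))/21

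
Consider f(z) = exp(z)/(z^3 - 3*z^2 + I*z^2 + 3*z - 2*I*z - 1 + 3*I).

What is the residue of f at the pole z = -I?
Write f(z) = P(z)/Q(z) with P(z) = exp(z) and Q(z) = z^3 - 3*z^2 + I*z^2 + 3*z - 2*I*z - 1 + 3*I.
The denominator factors as Q(z) = (z - 1 - I)*(z + I)*(z - 2 + I), so z = -I is a simple zero of Q and P is analytic there; z = -I is therefore a simple pole and
  Res(f, z₀) = P(z₀)/Q'(z₀).

Q'(z) = 3*z^2 - 6*z + 2*I*z + 3 - 2*I, so Q'(-I) = 2 + 4*I.
P(-I) = exp(-I).

Res(f, -I) = (exp(-I))/(2 + 4*I) = (1/10 - I/5)*exp(-I)

Final answer: (1/10 - I/5)*exp(-I)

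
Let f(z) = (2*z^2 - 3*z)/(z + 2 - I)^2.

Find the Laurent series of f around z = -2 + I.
Put w = z - (-2 + I), i.e. z = w - 2 + I. The denominator is w^2, so it suffices to rewrite the numerator in powers of w.

P(z) = 2*z^2 - 3*z
P(w - 2 + I) = 12 - 11*I + (-11 + 4*I)*w + 2*w^2

Dividing each term by w^2:
  f = (12 - 11*I)/w^2 + (-11 + 4*I)/w + 2

Substituting back w = z + 2 - I:
  f(z) = (12 - 11*I)/(z + 2 - I)^2 + (-11 + 4*I)/(z + 2 - I) + 2

The series is finite because the numerator is a polynomial; the negative powers form the principal part, and the coefficient of 1/(z + 2 - I) gives Res(f, -2 + I) = -11 + 4*I.

Final answer: (12 - 11*I)/(z + 2 - I)^2 + (-11 + 4*I)/(z + 2 - I) + 2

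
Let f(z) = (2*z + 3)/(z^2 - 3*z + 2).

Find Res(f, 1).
Write f(z) = P(z)/Q(z) with P(z) = 2*z + 3 and Q(z) = z^2 - 3*z + 2.
The denominator factors as Q(z) = (z - 1)*(z - 2), so z = 1 is a simple zero of Q and P is analytic there; z = 1 is therefore a simple pole and
  Res(f, z₀) = P(z₀)/Q'(z₀).

Q'(z) = 2*z - 3, so Q'(1) = -1.
P(1) = 5.

Res(f, 1) = (5)/(-1) = -5

Final answer: -5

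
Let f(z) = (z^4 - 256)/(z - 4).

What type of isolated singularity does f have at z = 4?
The numerator vanishes at z = 4 ((4)^4 = 256), so it is divisible by z - 4:
  z^4 - 256 = (z - 4)*(z^3 + 4*z^2 + 16*z + 64)
Hence for z ≠ 4, f(z) = z^3 + 4*z^2 + 16*z + 64, a polynomial, and lim_{z→4} f(z) = 256 is finite.
So the singularity is removable.

Final answer: removable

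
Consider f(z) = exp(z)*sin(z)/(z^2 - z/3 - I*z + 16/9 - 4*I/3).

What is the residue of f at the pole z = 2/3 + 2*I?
Write f(z) = P(z)/Q(z) with P(z) = exp(z)*sin(z) and Q(z) = z^2 - z/3 - I*z + 16/9 - 4*I/3.
The denominator factors as Q(z) = (z + 1/3 + I)*(z - 2/3 - 2*I), so z = 2/3 + 2*I is a simple zero of Q and P is analytic there; z = 2/3 + 2*I is therefore a simple pole and
  Res(f, z₀) = P(z₀)/Q'(z₀).

Q'(z) = 2*z - 1/3 - I, so Q'(2/3 + 2*I) = 1 + 3*I.
P(2/3 + 2*I) = exp(2/3 + 2*I)*sin(2/3 + 2*I).

Res(f, 2/3 + 2*I) = (exp(2/3 + 2*I)*sin(2/3 + 2*I))/(1 + 3*I) = (1/10 - 3*I/10)*exp(2/3 + 2*I)*sin(2/3 + 2*I)

Final answer: (1/10 - 3*I/10)*exp(2/3 + 2*I)*sin(2/3 + 2*I)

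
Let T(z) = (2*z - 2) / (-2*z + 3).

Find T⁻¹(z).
Set w = T(z) = (2*z - 2) / (-2*z + 3) and solve for z:
  w*(-2*z + 3) = 2*z - 2
  3*w + z*(-2*w - 2) + 2 = 0
  z*(-2*w - 2) = -3*w - 2
  z = (3*w + 2)/(2*w + 2)
Renaming the variable, T⁻¹(z) = (3*z + 2)/(2*z + 2).
(Check: ad - bc = 2 ≠ 0, so T is invertible.)

Final answer: (3*z + 2)/(2*z + 2)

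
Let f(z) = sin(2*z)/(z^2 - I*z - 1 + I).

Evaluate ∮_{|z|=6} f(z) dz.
By the residue theorem, ∮_C f(z) dz = 2πi · (sum of the residues of f at the poles inside |z| = 6).

The denominator factors as (z + 1 - I)*(z - 1), so the singularities of f are simple poles at z = -1 + I, z = 1.
  |-1 + I|² = 2 < 36 = 6², so this pole is inside the contour.
  |1|² = 1 < 36 = 6², so this pole is inside the contour.

With P(z) = sin(2*z) and Q(z) = z^2 - I*z - 1 + I, each pole is simple, so Res(f, z₀) = P(z₀)/Q'(z₀) with Q'(z) = 2*z - I.
  Res(f, -1 + I) = P(-1 + I)/Q'(-1 + I) = (-sin(2 - 2*I))/(-2 + I) = (2/5 + I/5)*sin(2 - 2*I)
  Res(f, 1) = P(1)/Q'(1) = (sin(2))/(2 - I) = (2/5 + I/5)*sin(2)

Sum of residues inside C: (2/5 + I/5)*sin(2) + (2/5 + I/5)*sin(2 - 2*I)
∮_C f(z) dz = 2πi · ((2/5 + I/5)*sin(2) + (2/5 + I/5)*sin(2 - 2*I)) = pi*(-2/5 + 4*I/5)*sin(2) + pi*(-2/5 + 4*I/5)*sin(2 - 2*I)

Final answer: pi*(-2/5 + 4*I/5)*sin(2) + pi*(-2/5 + 4*I/5)*sin(2 - 2*I)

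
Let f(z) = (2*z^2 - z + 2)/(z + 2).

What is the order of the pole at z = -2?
Factor the denominator:
  z + 2 = (z + 2)

The numerator P(z) = 2*z^2 - z + 2 has P(-2) = 12 ≠ 0, so no factor of (z + 2) cancels.
Near z = -2 we can therefore write f(z) = g(z)/(z + 2) with g analytic at -2 and g(-2) ≠ 0 (g is just the numerator).

Hence z = -2 is a pole of order 1.

Final answer: 1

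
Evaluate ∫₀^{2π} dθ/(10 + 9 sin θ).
2*sqrt(19)*pi/19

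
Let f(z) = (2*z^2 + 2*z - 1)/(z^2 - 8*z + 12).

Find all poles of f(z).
The singularities of f are the zeros of the denominator. Factoring,
  z^2 - 8*z + 12 = (z - 6)*(z - 2)
so the candidates are z = 6, z = 2.

Check the numerator P(z) = 2*z^2 + 2*z - 1 at each one:
  P(6) = 83 ≠ 0, so z = 6 is a (simple) pole.
  P(2) = 11 ≠ 0, so z = 2 is a (simple) pole.

Poles of f: {2, 6}

Final answer: {2, 6}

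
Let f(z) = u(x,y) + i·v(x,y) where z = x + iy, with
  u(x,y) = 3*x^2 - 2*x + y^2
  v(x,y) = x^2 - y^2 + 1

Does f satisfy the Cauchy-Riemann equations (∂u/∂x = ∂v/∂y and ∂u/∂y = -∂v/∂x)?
∂u/∂x = 6*x - 2
∂v/∂y = -2*y
∂u/∂y = 2*y
∂v/∂x = 2*x
∂u/∂x ≠ ∂v/∂y and ∂u/∂y ≠ -∂v/∂x; the Cauchy-Riemann equations are not satisfied, so f is not analytic.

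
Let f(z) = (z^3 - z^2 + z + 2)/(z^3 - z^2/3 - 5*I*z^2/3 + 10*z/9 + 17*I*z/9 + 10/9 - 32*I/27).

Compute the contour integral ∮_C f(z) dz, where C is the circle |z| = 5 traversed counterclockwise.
By the residue theorem, ∮_C f(z) dz = 2πi · (sum of the residues of f at the poles inside |z| = 5).

The denominator factors as (z - 2/3 + I)*(z - 2*I/3)*(z + 1/3 - 2*I), so the singularities of f are simple poles at z = 2/3 - I, z = 2*I/3, z = -1/3 + 2*I.
  |2/3 - I|² = 13/9 < 25 = 5², so this pole is inside the contour.
  |2*I/3|² = 4/9 < 25 = 5², so this pole is inside the contour.
  |-1/3 + 2*I|² = 37/9 < 25 = 5², so this pole is inside the contour.

With P(z) = z^3 - z^2 + z + 2 and Q(z) = z^3 - z^2/3 - 5*I*z^2/3 + 10*z/9 + 17*I*z/9 + 10/9 - 32*I/27, each pole is simple, so Res(f, z₀) = P(z₀)/Q'(z₀) with Q'(z) = 3*z^2 - 2*z/3 - 10*I*z/3 + 10/9 + 17*I/9.
  Res(f, 2/3 - I) = P(2/3 - I)/Q'(2/3 - I) = (41/27)/(-13/3 - 11*I/3) = -533/2610 + 451*I/2610
  Res(f, 2*I/3) = P(2*I/3)/Q'(2*I/3) = (22/9 + 10*I/27)/(2 + 13*I/9) = 1318/1479 - 226*I/493
  Res(f, -1/3 + 2*I) = P(-1/3 + 2*I)/Q'(-1/3 + 2*I) = (257/27 - 4*I)/(-11/3 - 7*I/3) = -2071/1530 + 2987*I/1530

Sum of residues inside C: -2/3 + 5*I/3
∮_C f(z) dz = 2πi · (-2/3 + 5*I/3) = pi*(-10/3 - 4*I/3)

Final answer: pi*(-10/3 - 4*I/3)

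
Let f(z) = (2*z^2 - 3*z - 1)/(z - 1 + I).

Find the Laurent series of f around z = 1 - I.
Put w = z - (1 - I), i.e. z = w + 1 - I. The denominator is w, so it suffices to rewrite the numerator in powers of w.

P(z) = 2*z^2 - 3*z - 1
P(w + 1 - I) = -4 - I + (1 - 4*I)*w + 2*w^2

Dividing each term by w:
  f = (-4 - I)/w + 1 - 4*I + 2*w

Substituting back w = z - 1 + I:
  f(z) = (-4 - I)/(z - 1 + I) + 1 - 4*I + 2*(z - 1 + I)

The series is finite because the numerator is a polynomial; the negative powers form the principal part, and the coefficient of 1/(z - 1 + I) gives Res(f, 1 - I) = -4 - I.

Final answer: (-4 - I)/(z - 1 + I) + 1 - 4*I + 2*(z - 1 + I)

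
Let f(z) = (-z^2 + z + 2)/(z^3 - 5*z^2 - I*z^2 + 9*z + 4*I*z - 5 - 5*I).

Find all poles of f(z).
The singularities of f are the zeros of the denominator. Factoring,
  z^3 - 5*z^2 - I*z^2 + 9*z + 4*I*z - 5 - 5*I = (z - 2 - I)*(z - 1 - I)*(z - 2 + I)
so the candidates are z = 2 + I, z = 1 + I, z = 2 - I.

Check the numerator P(z) = -z^2 + z + 2 at each one:
  P(2 + I) = 1 - 3*I ≠ 0, so z = 2 + I is a (simple) pole.
  P(1 + I) = 3 - I ≠ 0, so z = 1 + I is a (simple) pole.
  P(2 - I) = 1 + 3*I ≠ 0, so z = 2 - I is a (simple) pole.

Poles of f: {1 + I, 2 - I, 2 + I}

Final answer: {1 + I, 2 - I, 2 + I}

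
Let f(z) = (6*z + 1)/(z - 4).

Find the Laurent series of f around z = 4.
25/(z - 4) + 6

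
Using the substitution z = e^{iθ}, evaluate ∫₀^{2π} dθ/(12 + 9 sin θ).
Call the integral J. The integrand is 2π-periodic and we integrate over a full period, so shifting θ does not change the value (θ → θ + π/2 turns sin θ into cos θ). Hence
  J = ∫₀^{2π} dθ/(12 + 9 cos θ).
Put z = e^{iθ}: then cos θ = (z + 1/z)/2, dθ = dz/(iz), and z runs once counterclockwise around |z| = 1:
  J = ∮_{|z|=1} 1/(12 + 9*(z + 1/z)/2) · dz/(iz) = (2/i) ∮_{|z|=1} dz/(9*z^2 + 24*z + 9).
The roots of 9*z^2 + 24*z + 9 are z = (-12 ± sqrt(12^2 - 9^2))/9, with sqrt(63) = 3*sqrt(7); their product is 1, so only z₊ = -4/3 + sqrt(7)/3 lies inside the unit circle (z₋ = -4/3 - sqrt(7)/3 lies outside).
z₊ is a simple zero of q(z) = 9*z^2 + 24*z + 9, so Res(1/q, z₊) = 1/q'(z₊) with q'(z) = 18*z + 24; and q'(z₊) = 9*(z₊ - z₋) = 6*sqrt(7).
Therefore J = (2/i) · 2πi · 1/(6*sqrt(7)) = 2*pi/(3*sqrt(7)) = 2*sqrt(7)*pi/21

Final answer: 2*sqrt(7)*pi/21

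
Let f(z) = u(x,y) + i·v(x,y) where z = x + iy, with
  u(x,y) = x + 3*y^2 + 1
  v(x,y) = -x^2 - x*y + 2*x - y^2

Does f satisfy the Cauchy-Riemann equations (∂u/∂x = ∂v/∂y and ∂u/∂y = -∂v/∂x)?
∂u/∂x = 1
∂v/∂y = -x - 2*y
∂u/∂y = 6*y
∂v/∂x = -2*x - y + 2
∂u/∂x ≠ ∂v/∂y and ∂u/∂y ≠ -∂v/∂x; the Cauchy-Riemann equations are not satisfied, so f is not analytic.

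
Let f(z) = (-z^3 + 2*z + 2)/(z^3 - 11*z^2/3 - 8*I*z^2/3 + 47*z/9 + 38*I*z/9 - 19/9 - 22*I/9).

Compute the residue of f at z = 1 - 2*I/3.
Write f(z) = P(z)/Q(z) with P(z) = -z^3 + 2*z + 2 and Q(z) = z^3 - 11*z^2/3 - 8*I*z^2/3 + 47*z/9 + 38*I*z/9 - 19/9 - 22*I/9.
The denominator factors as Q(z) = (z - 1 + 2*I/3)*(z - 2/3 - I/3)*(z - 2 - 3*I), so z = 1 - 2*I/3 is a simple zero of Q and P is analytic there; z = 1 - 2*I/3 is therefore a simple pole and
  Res(f, z₀) = P(z₀)/Q'(z₀).

Q'(z) = 3*z^2 - 22*z/3 - 16*I*z/3 + 47/9 + 38*I/9, so Q'(1 - 2*I/3) = -4 - 2*I/9.
P(1 - 2*I/3) = 13/3 + 10*I/27.

Res(f, 1 - 2*I/3) = (13/3 + 10*I/27)/(-4 - 2*I/9) = -1058/975 - 21*I/650

Final answer: -1058/975 - 21*I/650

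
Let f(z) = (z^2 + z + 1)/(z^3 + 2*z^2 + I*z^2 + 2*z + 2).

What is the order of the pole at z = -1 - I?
Factor the denominator:
  z^3 + 2*z^2 + I*z^2 + 2*z + 2 = (z + 1 + I)^2*(z - I)

The numerator P(z) = z^2 + z + 1 has P(-1 - I) = I ≠ 0, so no factor of (z + 1 + I) cancels.
Near z = -1 - I we can therefore write f(z) = g(z)/(z + 1 + I)^2 with g analytic at -1 - I and g(-1 - I) ≠ 0 (g is the numerator divided by the remaining denominator factors).

Hence z = -1 - I is a pole of order 2.

Final answer: 2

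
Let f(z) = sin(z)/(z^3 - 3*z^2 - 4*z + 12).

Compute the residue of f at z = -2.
Write f(z) = P(z)/Q(z) with P(z) = sin(z) and Q(z) = z^3 - 3*z^2 - 4*z + 12.
The denominator factors as Q(z) = (z + 2)*(z - 3)*(z - 2), so z = -2 is a simple zero of Q and P is analytic there; z = -2 is therefore a simple pole and
  Res(f, z₀) = P(z₀)/Q'(z₀).

Q'(z) = 3*z^2 - 6*z - 4, so Q'(-2) = 20.
P(-2) = -sin(2).

Res(f, -2) = (-sin(2))/(20) = -sin(2)/20

Final answer: -sin(2)/20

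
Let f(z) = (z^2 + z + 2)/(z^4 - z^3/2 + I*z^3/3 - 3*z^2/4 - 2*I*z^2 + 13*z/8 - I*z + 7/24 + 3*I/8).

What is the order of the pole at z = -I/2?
Factor the denominator:
  z^4 - z^3/2 + I*z^3/3 - 3*z^2/4 - 2*I*z^2 + 13*z/8 - I*z + 7/24 + 3*I/8 = (z + I/2)^2*(z + 1 + I/3)*(z - 3/2 - I)

The numerator P(z) = z^2 + z + 2 has P(-I/2) = 7/4 - I/2 ≠ 0, so no factor of (z + I/2) cancels.
Near z = -I/2 we can therefore write f(z) = g(z)/(z + I/2)^2 with g analytic at -I/2 and g(-I/2) ≠ 0 (g is the numerator divided by the remaining denominator factors).

Hence z = -I/2 is a pole of order 2.

Final answer: 2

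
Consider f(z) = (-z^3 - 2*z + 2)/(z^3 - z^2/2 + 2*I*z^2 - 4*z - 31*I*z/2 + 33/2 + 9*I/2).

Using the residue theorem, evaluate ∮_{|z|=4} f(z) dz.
By the residue theorem, ∮_C f(z) dz = 2πi · (sum of the residues of f at the poles inside |z| = 4).

The denominator factors as (z - 1/2 + I)*(z + 3 + 3*I)*(z - 3 - 2*I), so the singularities of f are simple poles at z = 1/2 - I, z = -3 - 3*I, z = 3 + 2*I.
  |1/2 - I|² = 5/4 < 16 = 4², so this pole is inside the contour.
  |-3 - 3*I|² = 18 > 16 = 4², so this pole is outside the contour.
  |3 + 2*I|² = 13 < 16 = 4², so this pole is inside the contour.

With P(z) = -z^3 - 2*z + 2 and Q(z) = z^3 - z^2/2 + 2*I*z^2 - 4*z - 31*I*z/2 + 33/2 + 9*I/2, each pole is simple, so Res(f, z₀) = P(z₀)/Q'(z₀) with Q'(z) = 3*z^2 - z + 4*I*z - 4 - 31*I/2.
  Res(f, 1/2 - I) = P(1/2 - I)/Q'(1/2 - I) = (19/8 + 7*I/4)/(-11/4 - 31*I/2) = -1077/7930 + 512*I/3965
  Res(f, 3 + 2*I) = P(3 + 2*I)/Q'(3 + 2*I) = (5 - 50*I)/(61*I/2) = -100/61 - 10*I/61

Sum of residues inside C: -14077/7930 - 138*I/3965
∮_C f(z) dz = 2πi · (-14077/7930 - 138*I/3965) = pi*(276/3965 - 14077*I/3965)

Final answer: pi*(276/3965 - 14077*I/3965)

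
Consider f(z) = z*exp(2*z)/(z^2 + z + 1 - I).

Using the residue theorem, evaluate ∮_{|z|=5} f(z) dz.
By the residue theorem, ∮_C f(z) dz = 2πi · (sum of the residues of f at the poles inside |z| = 5).

The denominator factors as (z - I)*(z + 1 + I), so the singularities of f are simple poles at z = I, z = -1 - I.
  |I|² = 1 < 25 = 5², so this pole is inside the contour.
  |-1 - I|² = 2 < 25 = 5², so this pole is inside the contour.

With P(z) = z*exp(2*z) and Q(z) = z^2 + z + 1 - I, each pole is simple, so Res(f, z₀) = P(z₀)/Q'(z₀) with Q'(z) = 2*z + 1.
  Res(f, I) = P(I)/Q'(I) = (I*exp(2*I))/(1 + 2*I) = (2/5 + I/5)*exp(2*I)
  Res(f, -1 - I) = P(-1 - I)/Q'(-1 - I) = ((-1 - I)*exp(-2 - 2*I))/(-1 - 2*I) = (3/5 - I/5)*exp(-2 - 2*I)

Sum of residues inside C: (3/5 - I/5)*exp(-2 - 2*I) + (2/5 + I/5)*exp(2*I)
∮_C f(z) dz = 2πi · ((3/5 - I/5)*exp(-2 - 2*I) + (2/5 + I/5)*exp(2*I)) = pi*(-2/5 + 4*I/5)*exp(2*I) + pi*(2/5 + 6*I/5)*exp(-2 - 2*I)

Final answer: pi*(-2/5 + 4*I/5)*exp(2*I) + pi*(2/5 + 6*I/5)*exp(-2 - 2*I)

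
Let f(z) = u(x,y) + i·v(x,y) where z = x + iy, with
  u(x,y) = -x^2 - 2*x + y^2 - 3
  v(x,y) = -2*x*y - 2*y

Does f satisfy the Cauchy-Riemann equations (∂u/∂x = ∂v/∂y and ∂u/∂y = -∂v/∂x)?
∂u/∂x = -2*x - 2
∂v/∂y = -2*x - 2
∂u/∂y = 2*y
∂v/∂x = -2*y
∂u/∂x = ∂v/∂y and ∂u/∂y = -∂v/∂x hold identically; f is analytic.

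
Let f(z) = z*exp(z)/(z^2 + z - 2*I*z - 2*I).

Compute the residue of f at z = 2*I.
Write f(z) = P(z)/Q(z) with P(z) = z*exp(z) and Q(z) = z^2 + z - 2*I*z - 2*I.
The denominator factors as Q(z) = (z - 2*I)*(z + 1), so z = 2*I is a simple zero of Q and P is analytic there; z = 2*I is therefore a simple pole and
  Res(f, z₀) = P(z₀)/Q'(z₀).

Q'(z) = 2*z + 1 - 2*I, so Q'(2*I) = 1 + 2*I.
P(2*I) = 2*I*exp(2*I).

Res(f, 2*I) = (2*I*exp(2*I))/(1 + 2*I) = (4/5 + 2*I/5)*exp(2*I)

Final answer: (4/5 + 2*I/5)*exp(2*I)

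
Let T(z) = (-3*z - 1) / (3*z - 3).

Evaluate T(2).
Substitute z = 2:
  numerator:   -3*(2) - 1 = -7
  denominator: 3*(2) - 3 = 3
T(2) = (-7)/(3) = -7/3

Final answer: -7/3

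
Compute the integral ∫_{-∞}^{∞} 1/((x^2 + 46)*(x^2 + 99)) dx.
Let f(z) = 1/((z^2 + 46)*(z^2 + 99)). The denominator has no real zeros and deg Q - deg P = 4 ≥ 2, so the integral of f over the upper semicircle |z| = R tends to 0 as R → ∞. Closing the contour in the upper half-plane,
  ∫_{-∞}^{∞} f(x) dx = 2πi · Σ Res(f, z_k)  over the poles with Im z_k > 0.

Zeros of the denominator: z^2 + 99 = 0 gives z = ±3*sqrt(11)*I; z^2 + 46 = 0 gives z = ±sqrt(46)*I.
Upper half-plane: z = 3*sqrt(11)*I, z = sqrt(46)*I (simple).

Each pole is a simple zero of Q(z) = z^4 + 145*z^2 + 4554, so Res(f, z₀) = P(z₀)/Q'(z₀) with P(z) = 1, Q'(z) = 4*z^3 + 290*z:
  Res(f, 3*sqrt(11)*I) = (1)/(-318*sqrt(11)*I) = sqrt(11)*I/3498
  Res(f, sqrt(46)*I) = (1)/(106*sqrt(46)*I) = -sqrt(46)*I/4876

Sum of residues: I*(-sqrt(46)/4876 + sqrt(11)/3498)
∫_{-∞}^{∞} f(x) dx = 2πi · (I*(-sqrt(46)/4876 + sqrt(11)/3498)) = pi*(-46*sqrt(11) + 33*sqrt(46))/80454

Final answer: pi*(-46*sqrt(11) + 33*sqrt(46))/80454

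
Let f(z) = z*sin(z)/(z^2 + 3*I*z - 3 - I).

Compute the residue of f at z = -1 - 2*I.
Write f(z) = P(z)/Q(z) with P(z) = z*sin(z) and Q(z) = z^2 + 3*I*z - 3 - I.
The denominator factors as Q(z) = (z - 1 + I)*(z + 1 + 2*I), so z = -1 - 2*I is a simple zero of Q and P is analytic there; z = -1 - 2*I is therefore a simple pole and
  Res(f, z₀) = P(z₀)/Q'(z₀).

Q'(z) = 2*z + 3*I, so Q'(-1 - 2*I) = -2 - I.
P(-1 - 2*I) = (1 + 2*I)*sin(1 + 2*I).

Res(f, -1 - 2*I) = ((1 + 2*I)*sin(1 + 2*I))/(-2 - I) = (-4/5 - 3*I/5)*sin(1 + 2*I)

Final answer: (-4/5 - 3*I/5)*sin(1 + 2*I)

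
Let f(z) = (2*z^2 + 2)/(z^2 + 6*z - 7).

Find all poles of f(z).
{-7, 1}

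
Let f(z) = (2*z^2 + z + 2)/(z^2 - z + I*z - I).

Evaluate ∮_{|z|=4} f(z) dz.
By the residue theorem, ∮_C f(z) dz = 2πi · (sum of the residues of f at the poles inside |z| = 4).

The denominator factors as (z + I)*(z - 1), so the singularities of f are simple poles at z = -I, z = 1.
  |-I|² = 1 < 16 = 4², so this pole is inside the contour.
  |1|² = 1 < 16 = 4², so this pole is inside the contour.

With P(z) = 2*z^2 + z + 2 and Q(z) = z^2 - z + I*z - I, each pole is simple, so Res(f, z₀) = P(z₀)/Q'(z₀) with Q'(z) = 2*z - 1 + I.
  Res(f, -I) = P(-I)/Q'(-I) = (-I)/(-1 - I) = 1/2 + I/2
  Res(f, 1) = P(1)/Q'(1) = (5)/(1 + I) = 5/2 - 5*I/2

Sum of residues inside C: 3 - 2*I
∮_C f(z) dz = 2πi · (3 - 2*I) = pi*(4 + 6*I)

Final answer: pi*(4 + 6*I)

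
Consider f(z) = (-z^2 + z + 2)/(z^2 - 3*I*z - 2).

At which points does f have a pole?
The singularities of f are the zeros of the denominator. Factoring,
  z^2 - 3*I*z - 2 = (z - 2*I)*(z - I)
so the candidates are z = 2*I, z = I.

Check the numerator P(z) = -z^2 + z + 2 at each one:
  P(2*I) = 6 + 2*I ≠ 0, so z = 2*I is a (simple) pole.
  P(I) = 3 + I ≠ 0, so z = I is a (simple) pole.

Poles of f: {I, 2*I}

Final answer: {I, 2*I}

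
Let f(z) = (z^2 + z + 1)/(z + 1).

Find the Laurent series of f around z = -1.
Put w = z - (-1), i.e. z = w - 1. The denominator is w, so it suffices to rewrite the numerator in powers of w.

P(z) = z^2 + z + 1
P(w - 1) = 1 - w + w^2

Dividing each term by w:
  f = 1/w - 1 + w

Substituting back w = z + 1:
  f(z) = 1/(z + 1) - 1 + (z + 1)

The series is finite because the numerator is a polynomial; the negative powers form the principal part, and the coefficient of 1/(z + 1) gives Res(f, -1) = 1.

Final answer: 1/(z + 1) - 1 + (z + 1)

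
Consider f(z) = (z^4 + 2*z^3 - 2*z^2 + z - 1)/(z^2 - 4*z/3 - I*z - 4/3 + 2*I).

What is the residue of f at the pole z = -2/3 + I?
Write f(z) = P(z)/Q(z) with P(z) = z^4 + 2*z^3 - 2*z^2 + z - 1 and Q(z) = z^2 - 4*z/3 - I*z - 4/3 + 2*I.
The denominator factors as Q(z) = (z - 2)*(z + 2/3 - I), so z = -2/3 + I is a simple zero of Q and P is analytic there; z = -2/3 + I is therefore a simple pole and
  Res(f, z₀) = P(z₀)/Q'(z₀).

Q'(z) = 2*z - 4/3 - I, so Q'(-2/3 + I) = -8/3 + I.
P(-2/3 + I) = 112/81 + 157*I/27.

Res(f, -2/3 + I) = (112/81 + 157*I/27)/(-8/3 + I) = 517/1971 - 152*I/73

Final answer: 517/1971 - 152*I/73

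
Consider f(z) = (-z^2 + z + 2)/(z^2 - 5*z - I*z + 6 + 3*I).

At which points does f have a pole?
{2 + I, 3}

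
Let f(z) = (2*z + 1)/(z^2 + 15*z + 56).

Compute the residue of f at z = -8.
15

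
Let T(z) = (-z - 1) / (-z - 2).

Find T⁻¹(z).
Set w = T(z) = (-z - 1) / (-z - 2) and solve for z:
  w*(-z - 2) = -z - 1
  -2*w + z*(1 - w) + 1 = 0
  z*(1 - w) = 2*w - 1
  z = (1 - 2*w)/(w - 1)
Renaming the variable, T⁻¹(z) = (-2*z + 1)/(z - 1).
(Check: ad - bc = 1 ≠ 0, so T is invertible.)

Final answer: (-2*z + 1)/(z - 1)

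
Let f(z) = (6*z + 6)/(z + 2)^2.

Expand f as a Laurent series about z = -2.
Put w = z - (-2), i.e. z = w - 2. The denominator is w^2, so it suffices to rewrite the numerator in powers of w.

P(z) = 6*z + 6
P(w - 2) = -6 + 6*w

Dividing each term by w^2:
  f = -6/w^2 + 6/w

Substituting back w = z + 2:
  f(z) = -6/(z + 2)^2 + 6/(z + 2)

The series is finite because the numerator is a polynomial; the negative powers form the principal part, and the coefficient of 1/(z + 2) gives Res(f, -2) = 6.

Final answer: -6/(z + 2)^2 + 6/(z + 2)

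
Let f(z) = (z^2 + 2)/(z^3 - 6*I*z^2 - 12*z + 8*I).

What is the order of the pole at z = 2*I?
Factor the denominator:
  z^3 - 6*I*z^2 - 12*z + 8*I = (z - 2*I)^3

The numerator P(z) = z^2 + 2 has P(2*I) = -2 ≠ 0, so no factor of (z - 2*I) cancels.
Near z = 2*I we can therefore write f(z) = g(z)/(z - 2*I)^3 with g analytic at 2*I and g(2*I) ≠ 0 (g is just the numerator).

Hence z = 2*I is a pole of order 3.

Final answer: 3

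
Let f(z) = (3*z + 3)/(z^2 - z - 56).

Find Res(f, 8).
9/5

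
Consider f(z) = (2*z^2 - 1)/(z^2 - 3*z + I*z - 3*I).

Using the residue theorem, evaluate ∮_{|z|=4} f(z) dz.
By the residue theorem, ∮_C f(z) dz = 2πi · (sum of the residues of f at the poles inside |z| = 4).

The denominator factors as (z - 3)*(z + I), so the singularities of f are simple poles at z = 3, z = -I.
  |3|² = 9 < 16 = 4², so this pole is inside the contour.
  |-I|² = 1 < 16 = 4², so this pole is inside the contour.

With P(z) = 2*z^2 - 1 and Q(z) = z^2 - 3*z + I*z - 3*I, each pole is simple, so Res(f, z₀) = P(z₀)/Q'(z₀) with Q'(z) = 2*z - 3 + I.
  Res(f, 3) = P(3)/Q'(3) = (17)/(3 + I) = 51/10 - 17*I/10
  Res(f, -I) = P(-I)/Q'(-I) = (-3)/(-3 - I) = 9/10 - 3*I/10

Sum of residues inside C: 6 - 2*I
∮_C f(z) dz = 2πi · (6 - 2*I) = pi*(4 + 12*I)

Final answer: pi*(4 + 12*I)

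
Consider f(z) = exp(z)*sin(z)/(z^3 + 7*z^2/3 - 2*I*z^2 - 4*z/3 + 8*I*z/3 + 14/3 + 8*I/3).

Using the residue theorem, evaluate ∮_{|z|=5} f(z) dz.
By the residue theorem, ∮_C f(z) dz = 2πi · (sum of the residues of f at the poles inside |z| = 5).

The denominator factors as (z + 1/3 - I)*(z + 3 - 2*I)*(z - 1 + I), so the singularities of f are simple poles at z = -1/3 + I, z = -3 + 2*I, z = 1 - I.
  |-1/3 + I|² = 10/9 < 25 = 5², so this pole is inside the contour.
  |-3 + 2*I|² = 13 < 25 = 5², so this pole is inside the contour.
  |1 - I|² = 2 < 25 = 5², so this pole is inside the contour.

With P(z) = exp(z)*sin(z) and Q(z) = z^3 + 7*z^2/3 - 2*I*z^2 - 4*z/3 + 8*I*z/3 + 14/3 + 8*I/3, each pole is simple, so Res(f, z₀) = P(z₀)/Q'(z₀) with Q'(z) = 3*z^2 + 14*z/3 - 4*I*z - 4/3 + 8*I/3.
  Res(f, -1/3 + I) = P(-1/3 + I)/Q'(-1/3 + I) = (-exp(-1/3 + I)*sin(1/3 - I))/(-14/9 + 20*I/3) = (63/1898 + 135*I/949)*exp(-1/3 + I)*sin(1/3 - I)
  Res(f, -3 + 2*I) = P(-3 + 2*I)/Q'(-3 + 2*I) = (-exp(-3 + 2*I)*sin(3 - 2*I))/(23/3 - 12*I) = (-69/1825 - 108*I/1825)*exp(-3 + 2*I)*sin(3 - 2*I)
  Res(f, 1 - I) = P(1 - I)/Q'(1 - I) = (exp(1 - I)*sin(1 - I))/(-2/3 - 12*I) = (-3/650 + 27*I/325)*exp(1 - I)*sin(1 - I)

Sum of residues inside C: (-69/1825 - 108*I/1825)*exp(-3 + 2*I)*sin(3 - 2*I) + (-3/650 + 27*I/325)*exp(1 - I)*sin(1 - I) + (63/1898 + 135*I/949)*exp(-1/3 + I)*sin(1/3 - I)
∮_C f(z) dz = 2πi · ((-69/1825 - 108*I/1825)*exp(-3 + 2*I)*sin(3 - 2*I) + (-3/650 + 27*I/325)*exp(1 - I)*sin(1 - I) + (63/1898 + 135*I/949)*exp(-1/3 + I)*sin(1/3 - I)) = pi*(216/1825 - 138*I/1825)*exp(-3 + 2*I)*sin(3 - 2*I) + pi*(-270/949 + 63*I/949)*exp(-1/3 + I)*sin(1/3 - I) + pi*(-54/325 - 3*I/325)*exp(1 - I)*sin(1 - I)

Final answer: pi*(216/1825 - 138*I/1825)*exp(-3 + 2*I)*sin(3 - 2*I) + pi*(-270/949 + 63*I/949)*exp(-1/3 + I)*sin(1/3 - I) + pi*(-54/325 - 3*I/325)*exp(1 - I)*sin(1 - I)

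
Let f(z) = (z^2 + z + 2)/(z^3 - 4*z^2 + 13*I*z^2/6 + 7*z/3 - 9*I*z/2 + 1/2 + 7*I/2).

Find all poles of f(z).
The singularities of f are the zeros of the denominator. Factoring,
  z^3 - 4*z^2 + 13*I*z^2/6 + 7*z/3 - 9*I*z/2 + 1/2 + 7*I/2 = (z - 1 - I/3)*(z - 3 + 3*I/2)*(z + I)
so the candidates are z = 1 + I/3, z = 3 - 3*I/2, z = -I.

Check the numerator P(z) = z^2 + z + 2 at each one:
  P(1 + I/3) = 35/9 + I ≠ 0, so z = 1 + I/3 is a (simple) pole.
  P(3 - 3*I/2) = 47/4 - 21*I/2 ≠ 0, so z = 3 - 3*I/2 is a (simple) pole.
  P(-I) = 1 - I ≠ 0, so z = -I is a (simple) pole.

Poles of f: {-I, 1 + I/3, 3 - 3*I/2}

Final answer: {-I, 1 + I/3, 3 - 3*I/2}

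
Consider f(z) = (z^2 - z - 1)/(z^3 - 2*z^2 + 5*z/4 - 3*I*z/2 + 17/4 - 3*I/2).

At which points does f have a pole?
The singularities of f are the zeros of the denominator. Factoring,
  z^3 - 2*z^2 + 5*z/4 - 3*I*z/2 + 17/4 - 3*I/2 = (z + 1)*(z - 1 + 3*I/2)*(z - 2 - 3*I/2)
so the candidates are z = -1, z = 1 - 3*I/2, z = 2 + 3*I/2.

Check the numerator P(z) = z^2 - z - 1 at each one:
  P(-1) = 1 ≠ 0, so z = -1 is a (simple) pole.
  P(1 - 3*I/2) = -13/4 - 3*I/2 ≠ 0, so z = 1 - 3*I/2 is a (simple) pole.
  P(2 + 3*I/2) = -5/4 + 9*I/2 ≠ 0, so z = 2 + 3*I/2 is a (simple) pole.

Poles of f: {-1, 1 - 3*I/2, 2 + 3*I/2}

Final answer: {-1, 1 - 3*I/2, 2 + 3*I/2}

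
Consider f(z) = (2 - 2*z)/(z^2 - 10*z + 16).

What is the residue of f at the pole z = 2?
1/3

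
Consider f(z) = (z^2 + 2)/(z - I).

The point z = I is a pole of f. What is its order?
Factor the denominator:
  z - I = (z - I)

The numerator P(z) = z^2 + 2 has P(I) = 1 ≠ 0, so no factor of (z - I) cancels.
Near z = I we can therefore write f(z) = g(z)/(z - I) with g analytic at I and g(I) ≠ 0 (g is just the numerator).

Hence z = I is a pole of order 1.

Final answer: 1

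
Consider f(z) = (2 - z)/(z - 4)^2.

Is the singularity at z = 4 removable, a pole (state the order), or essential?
Write f(z) = g(z)/(z - 4)^2 with g(z) = 2 - z.
g is entire and g(4) = -2 ≠ 0, so no factor of (z - 4) cancels: the Laurent expansion of f about z = 4 starts at the power -2, i.e. lim_{z→z₀} (z - z₀)^2 f(z) = -2 is finite and nonzero.
So z = 4 is a pole of order 2.

Final answer: pole of order 2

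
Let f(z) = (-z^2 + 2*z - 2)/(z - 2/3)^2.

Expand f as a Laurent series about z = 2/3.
-10/(9*(z - 2/3)^2) + 2/(3*(z - 2/3)) - 1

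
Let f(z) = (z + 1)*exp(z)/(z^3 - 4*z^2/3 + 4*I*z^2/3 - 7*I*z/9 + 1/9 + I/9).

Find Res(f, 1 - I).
(9/13 + 18*I/13)*exp(1 - I)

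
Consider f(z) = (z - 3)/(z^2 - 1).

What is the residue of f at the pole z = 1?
Write f(z) = P(z)/Q(z) with P(z) = z - 3 and Q(z) = z^2 - 1.
The denominator factors as Q(z) = (z - 1)*(z + 1), so z = 1 is a simple zero of Q and P is analytic there; z = 1 is therefore a simple pole and
  Res(f, z₀) = P(z₀)/Q'(z₀).

Q'(z) = 2*z, so Q'(1) = 2.
P(1) = -2.

Res(f, 1) = (-2)/(2) = -1

Final answer: -1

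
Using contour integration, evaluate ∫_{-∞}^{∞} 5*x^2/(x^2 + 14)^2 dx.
5*sqrt(14)*pi/28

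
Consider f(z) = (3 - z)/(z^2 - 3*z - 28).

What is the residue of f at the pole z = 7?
Write f(z) = P(z)/Q(z) with P(z) = 3 - z and Q(z) = z^2 - 3*z - 28.
The denominator factors as Q(z) = (z - 7)*(z + 4), so z = 7 is a simple zero of Q and P is analytic there; z = 7 is therefore a simple pole and
  Res(f, z₀) = P(z₀)/Q'(z₀).

Q'(z) = 2*z - 3, so Q'(7) = 11.
P(7) = -4.

Res(f, 7) = (-4)/(11) = -4/11

Final answer: -4/11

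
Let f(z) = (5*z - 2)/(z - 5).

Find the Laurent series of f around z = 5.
Put w = z - (5), i.e. z = w + 5. The denominator is w, so it suffices to rewrite the numerator in powers of w.

P(z) = 5*z - 2
P(w + 5) = 23 + 5*w

Dividing each term by w:
  f = 23/w + 5

Substituting back w = z - 5:
  f(z) = 23/(z - 5) + 5

The series is finite because the numerator is a polynomial; the negative powers form the principal part, and the coefficient of 1/(z - 5) gives Res(f, 5) = 23.

Final answer: 23/(z - 5) + 5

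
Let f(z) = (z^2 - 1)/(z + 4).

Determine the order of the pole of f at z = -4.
1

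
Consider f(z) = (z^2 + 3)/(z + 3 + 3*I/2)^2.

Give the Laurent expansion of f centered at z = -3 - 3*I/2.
Put w = z - (-3 - 3*I/2), i.e. z = w - 3 - 3*I/2. The denominator is w^2, so it suffices to rewrite the numerator in powers of w.

P(z) = z^2 + 3
P(w - 3 - 3*I/2) = 39/4 + 9*I + (-6 - 3*I)*w + w^2

Dividing each term by w^2:
  f = (39/4 + 9*I)/w^2 + (-6 - 3*I)/w + 1

Substituting back w = z + 3 + 3*I/2:
  f(z) = (39/4 + 9*I)/(z + 3 + 3*I/2)^2 + (-6 - 3*I)/(z + 3 + 3*I/2) + 1

The series is finite because the numerator is a polynomial; the negative powers form the principal part, and the coefficient of 1/(z + 3 + 3*I/2) gives Res(f, -3 - 3*I/2) = -6 - 3*I.

Final answer: (39/4 + 9*I)/(z + 3 + 3*I/2)^2 + (-6 - 3*I)/(z + 3 + 3*I/2) + 1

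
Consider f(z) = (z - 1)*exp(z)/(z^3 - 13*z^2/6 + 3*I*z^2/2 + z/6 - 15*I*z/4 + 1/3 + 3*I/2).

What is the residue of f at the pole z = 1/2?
Write f(z) = P(z)/Q(z) with P(z) = (z - 1)*exp(z) and Q(z) = z^3 - 13*z^2/6 + 3*I*z^2/2 + z/6 - 15*I*z/4 + 1/3 + 3*I/2.
The denominator factors as Q(z) = (z - 2)*(z - 1/2)*(z + 1/3 + 3*I/2), so z = 1/2 is a simple zero of Q and P is analytic there; z = 1/2 is therefore a simple pole and
  Res(f, z₀) = P(z₀)/Q'(z₀).

Q'(z) = 3*z^2 - 13*z/3 + 3*I*z + 1/6 - 15*I/4, so Q'(1/2) = -5/4 - 9*I/4.
P(1/2) = -exp(1/2)/2.

Res(f, 1/2) = (-exp(1/2)/2)/(-5/4 - 9*I/4) = (5/53 - 9*I/53)*exp(1/2)

Final answer: (5/53 - 9*I/53)*exp(1/2)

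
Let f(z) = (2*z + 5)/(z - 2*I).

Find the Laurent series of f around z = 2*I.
Put w = z - (2*I), i.e. z = w + 2*I. The denominator is w, so it suffices to rewrite the numerator in powers of w.

P(z) = 2*z + 5
P(w + 2*I) = 5 + 4*I + 2*w

Dividing each term by w:
  f = (5 + 4*I)/w + 2

Substituting back w = z - 2*I:
  f(z) = (5 + 4*I)/(z - 2*I) + 2

The series is finite because the numerator is a polynomial; the negative powers form the principal part, and the coefficient of 1/(z - 2*I) gives Res(f, 2*I) = 5 + 4*I.

Final answer: (5 + 4*I)/(z - 2*I) + 2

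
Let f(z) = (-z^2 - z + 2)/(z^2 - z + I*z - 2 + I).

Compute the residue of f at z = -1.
Write f(z) = P(z)/Q(z) with P(z) = -z^2 - z + 2 and Q(z) = z^2 - z + I*z - 2 + I.
The denominator factors as Q(z) = (z - 2 + I)*(z + 1), so z = -1 is a simple zero of Q and P is analytic there; z = -1 is therefore a simple pole and
  Res(f, z₀) = P(z₀)/Q'(z₀).

Q'(z) = 2*z - 1 + I, so Q'(-1) = -3 + I.
P(-1) = 2.

Res(f, -1) = (2)/(-3 + I) = -3/5 - I/5

Final answer: -3/5 - I/5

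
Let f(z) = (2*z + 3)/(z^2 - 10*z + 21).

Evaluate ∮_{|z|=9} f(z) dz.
By the residue theorem, ∮_C f(z) dz = 2πi · (sum of the residues of f at the poles inside |z| = 9).

The denominator factors as (z - 7)*(z - 3), so the singularities of f are simple poles at z = 7, z = 3.
  |7|² = 49 < 81 = 9², so this pole is inside the contour.
  |3|² = 9 < 81 = 9², so this pole is inside the contour.

With P(z) = 2*z + 3 and Q(z) = z^2 - 10*z + 21, each pole is simple, so Res(f, z₀) = P(z₀)/Q'(z₀) with Q'(z) = 2*z - 10.
  Res(f, 7) = P(7)/Q'(7) = (17)/(4) = 17/4
  Res(f, 3) = P(3)/Q'(3) = (9)/(-4) = -9/4

Sum of residues inside C: 2
∮_C f(z) dz = 2πi · (2) = 4*I*pi

Final answer: 4*I*pi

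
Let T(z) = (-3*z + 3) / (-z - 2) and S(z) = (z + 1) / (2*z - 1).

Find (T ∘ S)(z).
(-3*z + 6)/(5*z - 1)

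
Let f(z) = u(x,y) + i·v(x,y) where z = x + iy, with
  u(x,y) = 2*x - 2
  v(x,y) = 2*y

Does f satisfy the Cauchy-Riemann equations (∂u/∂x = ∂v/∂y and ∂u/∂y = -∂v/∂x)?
∂u/∂x = 2
∂v/∂y = 2
∂u/∂y = 0
∂v/∂x = 0
∂u/∂x = ∂v/∂y and ∂u/∂y = -∂v/∂x hold identically; f is analytic.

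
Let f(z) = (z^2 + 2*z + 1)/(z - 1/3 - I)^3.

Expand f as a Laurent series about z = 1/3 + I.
(7/9 + 8*I/3)/(z - 1/3 - I)^3 + (8/3 + 2*I)/(z - 1/3 - I)^2 + 1/(z - 1/3 - I)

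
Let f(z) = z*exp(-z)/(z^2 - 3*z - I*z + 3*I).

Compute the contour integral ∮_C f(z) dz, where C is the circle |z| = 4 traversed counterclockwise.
pi*(3/5 + I/5)*exp(-I) + pi*(-3/5 + 9*I/5)*exp(-3)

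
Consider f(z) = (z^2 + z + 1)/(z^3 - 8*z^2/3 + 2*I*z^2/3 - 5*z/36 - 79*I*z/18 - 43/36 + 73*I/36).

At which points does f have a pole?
The singularities of f are the zeros of the denominator. Factoring,
  z^3 - 8*z^2/3 + 2*I*z^2/3 - 5*z/36 - 79*I*z/18 - 43/36 + 73*I/36 = (z - 1/3 - I/3)*(z + 2/3 + 3*I/2)*(z - 3 - I/2)
so the candidates are z = 1/3 + I/3, z = -2/3 - 3*I/2, z = 3 + I/2.

Check the numerator P(z) = z^2 + z + 1 at each one:
  P(1/3 + I/3) = 4/3 + 5*I/9 ≠ 0, so z = 1/3 + I/3 is a (simple) pole.
  P(-2/3 - 3*I/2) = -53/36 + I/2 ≠ 0, so z = -2/3 - 3*I/2 is a (simple) pole.
  P(3 + I/2) = 51/4 + 7*I/2 ≠ 0, so z = 3 + I/2 is a (simple) pole.

Poles of f: {-2/3 - 3*I/2, 1/3 + I/3, 3 + I/2}

Final answer: {-2/3 - 3*I/2, 1/3 + I/3, 3 + I/2}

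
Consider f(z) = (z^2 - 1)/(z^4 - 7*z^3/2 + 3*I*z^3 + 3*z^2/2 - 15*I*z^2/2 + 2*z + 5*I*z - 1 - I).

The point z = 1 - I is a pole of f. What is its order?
Factor the denominator:
  z^4 - 7*z^3/2 + 3*I*z^3 + 3*z^2/2 - 15*I*z^2/2 + 2*z + 5*I*z - 1 - I = (z - 1 + I)^3*(z - 1/2)

The numerator P(z) = z^2 - 1 has P(1 - I) = -1 - 2*I ≠ 0, so no factor of (z - 1 + I) cancels.
Near z = 1 - I we can therefore write f(z) = g(z)/(z - 1 + I)^3 with g analytic at 1 - I and g(1 - I) ≠ 0 (g is the numerator divided by the remaining denominator factors).

Hence z = 1 - I is a pole of order 3.

Final answer: 3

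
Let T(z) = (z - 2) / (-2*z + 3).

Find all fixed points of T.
T(z) = z means z - 2 = z*(-2*z + 3), i.e.
  -2*z^2 + 2*z + 2 = 0.
Discriminant: (2)^2 - 4*(-2)*(2) = 20, so the roots are real.
  z = (-2 ± sqrt(20))/(2*(-2))
Fixed points: {1/2 - sqrt(5)/2, 1/2 + sqrt(5)/2}

Final answer: {1/2 - sqrt(5)/2, 1/2 + sqrt(5)/2}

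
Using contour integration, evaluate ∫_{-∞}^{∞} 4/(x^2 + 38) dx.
Let f(z) = 4/(z^2 + 38). The denominator has no real zeros and deg Q - deg P = 2 ≥ 2, so the integral of f over the upper semicircle |z| = R tends to 0 as R → ∞. Closing the contour in the upper half-plane,
  ∫_{-∞}^{∞} f(x) dx = 2πi · Σ Res(f, z_k)  over the poles with Im z_k > 0.

Zeros of the denominator: z^2 + 38 = 0 gives z = ±sqrt(38)*I.
Upper half-plane: z = sqrt(38)*I (simple).

Each pole is a simple zero of Q(z) = z^2 + 38, so Res(f, z₀) = P(z₀)/Q'(z₀) with P(z) = 4, Q'(z) = 2*z:
  Res(f, sqrt(38)*I) = (4)/(2*sqrt(38)*I) = -sqrt(38)*I/19

∫_{-∞}^{∞} f(x) dx = 2πi · (-sqrt(38)*I/19) = 2*sqrt(38)*pi/19

Final answer: 2*sqrt(38)*pi/19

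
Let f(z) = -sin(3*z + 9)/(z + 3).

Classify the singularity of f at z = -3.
Let u = z + 3. The argument of sin is 3*z + 9 = 3u, so
  f = -sin(3u)/u = -((3u) - (3u)^3/6 + ...)/u = -3 + (9/2)*u^2 - ...
The Laurent expansion about u = 0 has no negative powers; equivalently lim_{z→-3} f(z) = -3 exists and is finite.
So the singularity is removable.

Final answer: removable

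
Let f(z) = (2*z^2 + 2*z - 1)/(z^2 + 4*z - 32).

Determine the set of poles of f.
The singularities of f are the zeros of the denominator. Factoring,
  z^2 + 4*z - 32 = (z - 4)*(z + 8)
so the candidates are z = 4, z = -8.

Check the numerator P(z) = 2*z^2 + 2*z - 1 at each one:
  P(4) = 39 ≠ 0, so z = 4 is a (simple) pole.
  P(-8) = 111 ≠ 0, so z = -8 is a (simple) pole.

Poles of f: {-8, 4}

Final answer: {-8, 4}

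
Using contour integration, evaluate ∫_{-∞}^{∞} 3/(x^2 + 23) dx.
3*sqrt(23)*pi/23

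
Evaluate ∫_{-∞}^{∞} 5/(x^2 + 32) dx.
Let f(z) = 5/(z^2 + 32). The denominator has no real zeros and deg Q - deg P = 2 ≥ 2, so the integral of f over the upper semicircle |z| = R tends to 0 as R → ∞. Closing the contour in the upper half-plane,
  ∫_{-∞}^{∞} f(x) dx = 2πi · Σ Res(f, z_k)  over the poles with Im z_k > 0.

Zeros of the denominator: z^2 + 32 = 0 gives z = ±4*sqrt(2)*I.
Upper half-plane: z = 4*sqrt(2)*I (simple).

Each pole is a simple zero of Q(z) = z^2 + 32, so Res(f, z₀) = P(z₀)/Q'(z₀) with P(z) = 5, Q'(z) = 2*z:
  Res(f, 4*sqrt(2)*I) = (5)/(8*sqrt(2)*I) = -5*sqrt(2)*I/16

∫_{-∞}^{∞} f(x) dx = 2πi · (-5*sqrt(2)*I/16) = 5*sqrt(2)*pi/8

Final answer: 5*sqrt(2)*pi/8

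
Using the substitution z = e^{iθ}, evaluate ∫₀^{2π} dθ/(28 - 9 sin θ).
Call the integral J. The integrand is 2π-periodic and we integrate over a full period, so shifting θ does not change the value (θ → θ + π/2 turns sin θ into cos θ; θ → θ + π flips the sign of the trig term). Hence
  J = ∫₀^{2π} dθ/(28 + 9 cos θ).
Put z = e^{iθ}: then cos θ = (z + 1/z)/2, dθ = dz/(iz), and z runs once counterclockwise around |z| = 1:
  J = ∮_{|z|=1} 1/(28 + 9*(z + 1/z)/2) · dz/(iz) = (2/i) ∮_{|z|=1} dz/(9*z^2 + 56*z + 9).
The roots of 9*z^2 + 56*z + 9 are z = (-28 ± sqrt(28^2 - 9^2))/9, with sqrt(703) = sqrt(703); their product is 1, so only z₊ = -28/9 + sqrt(703)/9 lies inside the unit circle (z₋ = -28/9 - sqrt(703)/9 lies outside).
z₊ is a simple zero of q(z) = 9*z^2 + 56*z + 9, so Res(1/q, z₊) = 1/q'(z₊) with q'(z) = 18*z + 56; and q'(z₊) = 9*(z₊ - z₋) = 2*sqrt(703).
Therefore J = (2/i) · 2πi · 1/(2*sqrt(703)) = 2*pi/(sqrt(703)) = 2*sqrt(703)*pi/703

Final answer: 2*sqrt(703)*pi/703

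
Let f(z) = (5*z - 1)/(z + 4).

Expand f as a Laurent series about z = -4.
Put w = z - (-4), i.e. z = w - 4. The denominator is w, so it suffices to rewrite the numerator in powers of w.

P(z) = 5*z - 1
P(w - 4) = -21 + 5*w

Dividing each term by w:
  f = -21/w + 5

Substituting back w = z + 4:
  f(z) = -21/(z + 4) + 5

The series is finite because the numerator is a polynomial; the negative powers form the principal part, and the coefficient of 1/(z + 4) gives Res(f, -4) = -21.

Final answer: -21/(z + 4) + 5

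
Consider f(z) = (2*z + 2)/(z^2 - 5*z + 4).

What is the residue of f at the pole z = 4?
Write f(z) = P(z)/Q(z) with P(z) = 2*z + 2 and Q(z) = z^2 - 5*z + 4.
The denominator factors as Q(z) = (z - 4)*(z - 1), so z = 4 is a simple zero of Q and P is analytic there; z = 4 is therefore a simple pole and
  Res(f, z₀) = P(z₀)/Q'(z₀).

Q'(z) = 2*z - 5, so Q'(4) = 3.
P(4) = 10.

Res(f, 4) = (10)/(3) = 10/3

Final answer: 10/3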